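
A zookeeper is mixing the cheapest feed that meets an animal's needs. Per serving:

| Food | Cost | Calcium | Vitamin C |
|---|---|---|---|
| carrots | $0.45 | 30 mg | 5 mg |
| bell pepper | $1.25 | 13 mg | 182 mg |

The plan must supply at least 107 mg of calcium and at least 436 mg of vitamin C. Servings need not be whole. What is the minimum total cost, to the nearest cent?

carrots only: max(107/30, 436/5) = 87.2 servings → $39.24.
bell pepper only: max(107/13, 436/182) = 8.231 servings → $10.29.
carrots + bell pepper with both tight: 2.559 servings and 2.325 servings → $4.06.
The minimum over all feasible corners is $4.06.

$4.06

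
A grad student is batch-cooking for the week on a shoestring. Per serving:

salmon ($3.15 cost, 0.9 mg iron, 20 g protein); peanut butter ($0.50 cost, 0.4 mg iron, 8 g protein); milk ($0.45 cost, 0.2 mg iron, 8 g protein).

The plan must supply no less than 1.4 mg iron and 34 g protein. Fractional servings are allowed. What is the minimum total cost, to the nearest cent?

Minimising a linear cost over {iron ≥ 1.4, protein ≥ 34, servings ≥ 0} — the optimum is at a vertex, using one or two foods.
salmon only: max(1.4/0.9, 34/20) = 1.7 servings → $5.36.
peanut butter only: max(1.4/0.4, 34/8) = 4.25 servings → $2.12.
milk only: max(1.4/0.2, 34/8) = 7 servings → $3.15.
salmon + peanut butter with both targets exact would need a negative amount; discard.
salmon + milk with both tight: 1.375 servings and 0.8125 servings → $4.70.
peanut butter + milk with both tight: 2.75 servings and 1.5 servings → $2.05.
Cheapest feasible corner: $2.05.

$2.05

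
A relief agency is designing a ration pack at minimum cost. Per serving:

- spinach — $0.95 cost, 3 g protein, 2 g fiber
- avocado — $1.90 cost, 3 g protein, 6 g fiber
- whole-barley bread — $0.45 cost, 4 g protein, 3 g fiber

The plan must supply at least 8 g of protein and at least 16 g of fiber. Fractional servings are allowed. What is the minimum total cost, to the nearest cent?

$2.40

At the optimum either one food covers both requirements or two foods hit both targets exactly; no other combination can be cheaper.
spinach only: max(8/3, 16/2) = 8 servings → $7.60.
avocado only: max(8/3, 16/6) = 2.667 servings → $5.07.
whole-barley bread only: max(8/4, 16/3) = 5.333 servings → $2.40.
spinach + avocado with both tight: 0 servings and 2.667 servings → $5.07.
spinach + whole-barley bread: intersection lies outside the first quadrant.
avocado + whole-barley bread with both tight: 2.667 servings and 0 servings → $5.07.
So the least-cost plan costs $2.40.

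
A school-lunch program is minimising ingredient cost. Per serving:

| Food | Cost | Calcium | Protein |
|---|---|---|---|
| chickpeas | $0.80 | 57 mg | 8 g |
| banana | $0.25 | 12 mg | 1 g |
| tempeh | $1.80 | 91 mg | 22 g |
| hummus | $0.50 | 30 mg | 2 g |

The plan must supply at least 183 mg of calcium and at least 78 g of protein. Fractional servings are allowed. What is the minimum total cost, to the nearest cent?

$6.38

chickpeas only: max(183/57, 78/8) = 9.75 servings → $7.80.
banana only: max(183/12, 78/1) = 78 servings → $19.50.
tempeh only: max(183/91, 78/22) = 3.545 servings → $6.38.
hummus only: max(183/30, 78/2) = 39 servings → $19.50.
chickpeas + banana with both targets exact would need a negative amount; discard.
chickpeas + tempeh: the both-tight solution has a negative serving — not a feasible corner.
chickpeas + hummus: intersection lies outside the first quadrant.
banana + tempeh with both targets exact would need a negative amount; discard.
banana + hummus with both targets exact would need a negative amount; discard.
tempeh + hummus: intersection lies outside the first quadrant.
Cheapest feasible corner: $6.38.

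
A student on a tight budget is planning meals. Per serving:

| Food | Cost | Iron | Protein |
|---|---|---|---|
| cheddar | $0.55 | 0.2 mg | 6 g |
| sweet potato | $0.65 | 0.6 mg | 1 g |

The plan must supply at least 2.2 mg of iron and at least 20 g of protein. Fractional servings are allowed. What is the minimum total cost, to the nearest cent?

cheddar only: max(2.2/0.2, 20/6) = 11 servings → $6.05.
sweet potato only: max(2.2/0.6, 20/1) = 20 servings → $13.00.
cheddar + sweet potato with both tight: 2.882 servings and 2.706 servings → $3.34.
Cheapest feasible corner: $3.34.

$3.34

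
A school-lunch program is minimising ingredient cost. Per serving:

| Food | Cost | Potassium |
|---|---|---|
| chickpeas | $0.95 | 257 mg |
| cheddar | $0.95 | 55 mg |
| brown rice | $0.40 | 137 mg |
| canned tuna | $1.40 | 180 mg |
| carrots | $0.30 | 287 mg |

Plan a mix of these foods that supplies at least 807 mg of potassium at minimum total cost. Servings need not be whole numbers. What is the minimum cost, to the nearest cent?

$0.84

Cost per mg of potassium: carrots $0.0010, brown rice $0.0029, chickpeas $0.0037, canned tuna $0.0078, cheddar $0.0173.
With no serving limits, use only carrots: 807 mg / 287 mg = 2.812 servings × $0.30 = $0.84.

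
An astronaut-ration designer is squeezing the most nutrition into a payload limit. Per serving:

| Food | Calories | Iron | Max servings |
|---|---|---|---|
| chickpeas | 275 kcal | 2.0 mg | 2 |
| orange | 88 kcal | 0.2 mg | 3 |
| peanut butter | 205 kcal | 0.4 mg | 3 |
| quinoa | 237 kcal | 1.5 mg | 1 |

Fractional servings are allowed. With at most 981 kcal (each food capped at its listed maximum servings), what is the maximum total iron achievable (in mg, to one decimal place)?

Iron per kcal: chickpeas 0.007273, quinoa 0.006329, orange 0.002273, peanut butter 0.001951.
Take 2 servings of chickpeas: uses 550 kcal, +4.0 mg iron (running total 4.0 mg).
Take 1 serving of quinoa: uses 237 kcal, +1.5 mg iron (running total 5.5 mg).
Take 2.205 servings of orange: uses 194 kcal, +0.4 mg iron (running total 5.9 mg).
Greedy by best ratio exhausts the calories allowance optimally: 5.9 mg.

5.9 mg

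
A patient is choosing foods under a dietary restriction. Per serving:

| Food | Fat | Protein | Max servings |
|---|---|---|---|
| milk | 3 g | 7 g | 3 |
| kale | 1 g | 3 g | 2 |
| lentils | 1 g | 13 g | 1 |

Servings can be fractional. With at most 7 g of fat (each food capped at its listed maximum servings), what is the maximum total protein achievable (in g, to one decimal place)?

Protein per g fat: lentils 13, kale 3, milk 2.333.
Take 1 serving of lentils: uses 1 g fat, +13.0 g protein (running total 13.0 g).
Take 2 servings of kale: uses 2 g fat, +6.0 g protein (running total 19.0 g).
Take 1.333 servings of milk: uses 4 g fat, +9.3 g protein (running total 28.3 g).
Filling greedily by protein-per-g fat is optimal for one linear limit, giving 28.3 g.

28.3 g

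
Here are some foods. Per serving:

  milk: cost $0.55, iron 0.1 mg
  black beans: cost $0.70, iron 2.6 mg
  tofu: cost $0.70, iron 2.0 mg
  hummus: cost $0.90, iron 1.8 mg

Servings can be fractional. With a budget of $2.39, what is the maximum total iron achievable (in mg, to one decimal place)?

Iron per dollar: black beans 3.714, tofu 2.857, hummus 2, milk 0.1818.
With no serving limits, spend the whole cost allowance on black beans: $2.39 / $0.70 × 2.6 mg = 8.9 mg.

8.9 mg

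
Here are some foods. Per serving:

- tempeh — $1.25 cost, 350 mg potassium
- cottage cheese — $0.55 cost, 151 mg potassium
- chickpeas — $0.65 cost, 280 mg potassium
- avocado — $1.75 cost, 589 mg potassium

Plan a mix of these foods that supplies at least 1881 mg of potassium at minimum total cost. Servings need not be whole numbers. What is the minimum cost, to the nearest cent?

$4.37

Cost per mg of potassium: chickpeas $0.0023, avocado $0.0030, tempeh $0.0036, cottage cheese $0.0036.
With no serving limits, use only chickpeas: 1881 mg / 280 mg = 6.718 servings × $0.65 = $4.37.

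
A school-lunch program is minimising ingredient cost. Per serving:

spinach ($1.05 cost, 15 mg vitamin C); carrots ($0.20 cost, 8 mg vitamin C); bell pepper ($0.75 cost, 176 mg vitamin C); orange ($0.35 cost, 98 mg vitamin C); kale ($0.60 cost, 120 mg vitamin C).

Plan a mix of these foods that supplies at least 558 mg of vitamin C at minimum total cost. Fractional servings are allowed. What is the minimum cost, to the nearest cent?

Cost per mg of vitamin C: orange $0.0036, bell pepper $0.0043, kale $0.0050, carrots $0.0250, spinach $0.0700.
With no serving limits, use only orange: 558 mg / 98 mg = 5.694 servings × $0.35 = $1.99.

$1.99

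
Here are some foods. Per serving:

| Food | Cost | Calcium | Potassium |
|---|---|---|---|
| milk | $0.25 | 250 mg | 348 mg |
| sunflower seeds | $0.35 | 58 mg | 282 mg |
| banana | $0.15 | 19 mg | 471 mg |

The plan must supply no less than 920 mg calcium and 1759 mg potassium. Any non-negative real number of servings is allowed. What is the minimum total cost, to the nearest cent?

Check every corner: each single food scaled to meet both minima, and each pair solved so both constraints bind.
milk only: max(920/250, 1759/348) = 5.055 servings → $1.26.
sunflower seeds only: max(920/58, 1759/282) = 15.86 servings → $5.55.
banana only: max(920/19, 1759/471) = 48.42 servings → $7.26.
milk + sunflower seeds with both tight: 3.129 servings and 2.377 servings → $1.61.
milk + banana with both tight: 3.598 servings and 1.076 servings → $1.06.
sunflower seeds + banana: intersection lies outside the first quadrant.
The minimum over all feasible corners is $1.06.

$1.06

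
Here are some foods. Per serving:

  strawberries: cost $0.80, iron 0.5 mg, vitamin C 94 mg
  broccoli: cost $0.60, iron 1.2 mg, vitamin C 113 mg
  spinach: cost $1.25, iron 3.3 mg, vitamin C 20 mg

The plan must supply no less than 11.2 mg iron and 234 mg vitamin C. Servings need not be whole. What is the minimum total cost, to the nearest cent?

$4.47

A basic optimal solution has at most two foods positive. Try each food alone and each pair with both targets met exactly.
strawberries only: max(11.2/0.5, 234/94) = 22.4 servings → $17.92.
broccoli only: max(11.2/1.2, 234/113) = 9.333 servings → $5.60.
spinach only: max(11.2/3.3, 234/20) = 11.7 servings → $14.62.
strawberries + broccoli: the both-tight solution has a negative serving — not a feasible corner.
strawberries + spinach with both tight: 1.826 servings and 3.117 servings → $5.36.
broccoli + spinach with both tight: 1.571 servings and 2.823 servings → $4.47.
Cheapest feasible corner: $4.47.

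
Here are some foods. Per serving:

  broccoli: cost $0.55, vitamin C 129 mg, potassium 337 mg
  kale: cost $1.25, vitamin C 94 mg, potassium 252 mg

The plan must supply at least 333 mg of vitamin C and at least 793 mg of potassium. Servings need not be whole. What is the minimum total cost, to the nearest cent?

With two linear requirements the optimum uses one or two foods; enumerate the corners.
broccoli only: max(333/129, 793/337) = 2.581 servings → $1.42.
kale only: max(333/94, 793/252) = 3.543 servings → $4.43.
broccoli + kale: the both-tight solution has a negative serving — not a feasible corner.
Cheapest feasible corner: $1.42.

$1.42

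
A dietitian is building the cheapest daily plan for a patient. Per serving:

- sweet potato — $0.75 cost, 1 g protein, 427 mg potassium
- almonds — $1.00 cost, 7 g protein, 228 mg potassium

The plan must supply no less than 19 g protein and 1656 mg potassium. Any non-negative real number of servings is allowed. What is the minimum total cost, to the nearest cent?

An LP optimum is at a vertex; with two nutrient constraints at most two foods are used. Check each candidate.
sweet potato only: max(19/1, 1656/427) = 19 servings → $14.25.
almonds only: max(19/7, 1656/228) = 7.263 servings → $7.26.
sweet potato + almonds with both tight: 2.629 servings and 2.339 servings → $4.31.
Cheapest feasible corner: $4.31.

$4.31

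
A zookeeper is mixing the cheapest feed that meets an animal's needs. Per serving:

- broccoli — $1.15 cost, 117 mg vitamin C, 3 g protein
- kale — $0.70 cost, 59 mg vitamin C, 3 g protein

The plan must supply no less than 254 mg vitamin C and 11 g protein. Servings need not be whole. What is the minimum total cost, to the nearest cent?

Minimising a linear cost over {vitamin C ≥ 254, protein ≥ 11, servings ≥ 0} — the optimum is at a vertex, using one or two foods.
broccoli only: max(254/117, 11/3) = 3.667 servings → $4.22.
kale only: max(254/59, 11/3) = 4.305 servings → $3.01.
broccoli + kale with both tight: 0.6494 servings and 3.017 servings → $2.86.
Cheapest feasible corner: $2.86.

$2.86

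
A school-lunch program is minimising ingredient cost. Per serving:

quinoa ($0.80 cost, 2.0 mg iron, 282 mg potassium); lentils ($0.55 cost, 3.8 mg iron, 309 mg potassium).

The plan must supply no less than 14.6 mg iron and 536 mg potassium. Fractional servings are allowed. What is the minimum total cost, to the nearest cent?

$2.11

With two linear requirements the optimum uses one or two foods; enumerate the corners.
quinoa only: max(14.6/2.0, 536/282) = 7.3 servings → $5.84.
lentils only: max(14.6/3.8, 536/309) = 3.842 servings → $2.11.
quinoa + lentils: intersection lies outside the first quadrant.
Cheapest feasible corner: $2.11.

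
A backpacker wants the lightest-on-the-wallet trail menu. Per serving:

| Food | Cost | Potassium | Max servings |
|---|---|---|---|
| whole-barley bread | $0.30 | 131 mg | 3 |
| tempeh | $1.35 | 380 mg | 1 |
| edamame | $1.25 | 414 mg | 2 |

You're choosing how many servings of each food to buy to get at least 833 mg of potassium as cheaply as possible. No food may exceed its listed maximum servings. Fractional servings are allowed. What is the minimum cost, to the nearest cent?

Cost per mg of potassium: whole-barley bread $0.0023, edamame $0.0030, tempeh $0.0036.
Take 3 servings of whole-barley bread: +393.0 mg potassium for $0.90 (total $0.90, still need 440.0 mg).
Take 1.063 servings of edamame: +440.0 mg potassium for $1.33 (total $2.23, still need 0.0 mg).
Greedy by cheapest-per-mg is optimal for a single linear constraint, so the minimum cost is $2.23.

$2.23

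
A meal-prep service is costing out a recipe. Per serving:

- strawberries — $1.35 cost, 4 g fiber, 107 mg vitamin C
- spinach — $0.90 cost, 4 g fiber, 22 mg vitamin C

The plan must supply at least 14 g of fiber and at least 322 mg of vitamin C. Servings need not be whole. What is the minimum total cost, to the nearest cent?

$4.45

With two linear requirements the optimum uses one or two foods; enumerate the corners.
strawberries only: max(14/4, 322/107) = 3.5 servings → $4.72.
spinach only: max(14/4, 322/22) = 14.64 servings → $13.17.
strawberries + spinach with both tight: 2.882 servings and 0.6176 servings → $4.45.
So the least-cost plan costs $4.45.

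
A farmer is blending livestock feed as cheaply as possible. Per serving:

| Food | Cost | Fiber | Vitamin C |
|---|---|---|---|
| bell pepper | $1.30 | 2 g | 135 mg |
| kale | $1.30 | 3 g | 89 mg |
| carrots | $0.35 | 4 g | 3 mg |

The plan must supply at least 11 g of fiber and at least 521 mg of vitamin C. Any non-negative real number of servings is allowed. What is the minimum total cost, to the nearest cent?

A basic optimal solution has at most two foods positive. Try each food alone and each pair with both targets met exactly.
bell pepper only: max(11/2, 521/135) = 5.5 servings → $7.15.
kale only: max(11/3, 521/89) = 5.854 servings → $7.61.
carrots only: max(11/4, 521/3) = 173.7 servings → $60.78.
bell pepper + kale with both tight: 2.573 servings and 1.952 servings → $5.88.
bell pepper + carrots with both tight: 3.841 servings and 0.8296 servings → $5.28.
kale + carrots: intersection lies outside the first quadrant.
The minimum over all feasible corners is $5.28.

$5.28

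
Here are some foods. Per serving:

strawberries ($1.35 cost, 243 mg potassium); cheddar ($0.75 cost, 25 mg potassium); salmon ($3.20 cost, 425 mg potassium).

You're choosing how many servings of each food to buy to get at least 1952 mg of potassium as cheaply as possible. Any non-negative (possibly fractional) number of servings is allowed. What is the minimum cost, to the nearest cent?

$10.84

Cost per mg of potassium: strawberries $0.0056, salmon $0.0075, cheddar $0.0300.
With no serving limits, use only strawberries: 1952 mg / 243 mg = 8.033 servings × $1.35 = $10.84.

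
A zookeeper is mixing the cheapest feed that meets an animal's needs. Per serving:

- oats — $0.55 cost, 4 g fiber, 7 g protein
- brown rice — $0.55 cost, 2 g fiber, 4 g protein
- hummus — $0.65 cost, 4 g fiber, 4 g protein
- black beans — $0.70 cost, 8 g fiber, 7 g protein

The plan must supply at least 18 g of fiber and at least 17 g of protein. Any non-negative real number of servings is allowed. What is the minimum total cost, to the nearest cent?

$1.65

This is a tiny linear program; its minimum lies at a vertex of the feasible set. List the vertices and price them.
oats only: max(18/4, 17/7) = 4.5 servings → $2.48.
brown rice only: max(18/2, 17/4) = 9 servings → $4.95.
hummus only: max(18/4, 17/4) = 4.5 servings → $2.92.
black beans only: max(18/8, 17/7) = 2.429 servings → $1.70.
oats + brown rice: the both-tight solution has a negative serving — not a feasible corner.
oats + hummus: the both-tight solution has a negative serving — not a feasible corner.
oats + black beans with both tight: 0.3571 servings and 2.071 servings → $1.65.
brown rice + hummus: intersection lies outside the first quadrant.
brown rice + black beans with both tight: 0.5556 servings and 2.111 servings → $1.78.
hummus + black beans with both tight: 2.5 servings and 1 serving → $2.33.
Cheapest feasible corner: $1.65.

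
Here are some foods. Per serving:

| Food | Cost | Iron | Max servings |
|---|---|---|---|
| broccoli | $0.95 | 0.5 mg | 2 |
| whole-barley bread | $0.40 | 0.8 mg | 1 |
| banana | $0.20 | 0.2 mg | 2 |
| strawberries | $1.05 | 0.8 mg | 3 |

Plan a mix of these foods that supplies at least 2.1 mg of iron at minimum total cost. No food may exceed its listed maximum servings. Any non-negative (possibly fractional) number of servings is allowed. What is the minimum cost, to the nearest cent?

$1.98

Cost per mg of iron: whole-barley bread $0.5000, banana $1.0000, strawberries $1.3125, broccoli $1.9000.
Take 1 serving of whole-barley bread: +0.8 mg iron for $0.40 (total $0.40, still need 1.3 mg).
Take 2 servings of banana: +0.4 mg iron for $0.40 (total $0.80, still need 0.9 mg).
Take 1.125 servings of strawberries: +0.9 mg iron for $1.18 (total $1.98, still need 0.0 mg).
Greedy by cheapest-per-mg is optimal for a single linear constraint, so the minimum cost is $1.98.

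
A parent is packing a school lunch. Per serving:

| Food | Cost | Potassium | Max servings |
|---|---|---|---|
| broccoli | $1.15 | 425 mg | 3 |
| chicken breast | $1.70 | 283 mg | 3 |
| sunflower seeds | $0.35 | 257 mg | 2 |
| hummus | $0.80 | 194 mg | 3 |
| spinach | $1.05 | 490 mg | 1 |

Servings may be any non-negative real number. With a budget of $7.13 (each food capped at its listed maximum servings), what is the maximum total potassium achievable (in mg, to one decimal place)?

Potassium per dollar: sunflower seeds 734.3, spinach 466.7, broccoli 369.6, hummus 242.5, chicken breast 166.5.
Take 2 servings of sunflower seeds: spends $0.70, +514.0 mg potassium (running total 514.0 mg).
Take 1 serving of spinach: spends $1.05, +490.0 mg potassium (running total 1004.0 mg).
Take 3 servings of broccoli: spends $3.45, +1275.0 mg potassium (running total 2279.0 mg).
Take 2.413 servings of hummus: spends $1.93, +468.0 mg potassium (running total 2747.0 mg).
Filling greedily by potassium-per-dollar is optimal for one linear limit, giving 2747.0 mg.

2747.0 mg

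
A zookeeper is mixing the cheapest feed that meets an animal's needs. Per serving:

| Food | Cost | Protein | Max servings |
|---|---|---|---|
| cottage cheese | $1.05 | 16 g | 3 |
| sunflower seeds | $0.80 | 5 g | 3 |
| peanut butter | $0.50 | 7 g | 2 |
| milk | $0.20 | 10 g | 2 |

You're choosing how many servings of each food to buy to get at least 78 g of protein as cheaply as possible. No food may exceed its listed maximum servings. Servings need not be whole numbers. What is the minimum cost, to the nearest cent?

Cost per g of protein: milk $0.0200, cottage cheese $0.0656, peanut butter $0.0714, sunflower seeds $0.1600.
Take 2 servings of milk: +20.0 g protein for $0.40 (total $0.40, still need 58.0 g).
Take 3 servings of cottage cheese: +48.0 g protein for $3.15 (total $3.55, still need 10.0 g).
Take 1.429 servings of peanut butter: +10.0 g protein for $0.71 (total $4.26, still need 0.0 g).
Greedy by cheapest-per-g is optimal for a single linear constraint, so the minimum cost is $4.26.

$4.26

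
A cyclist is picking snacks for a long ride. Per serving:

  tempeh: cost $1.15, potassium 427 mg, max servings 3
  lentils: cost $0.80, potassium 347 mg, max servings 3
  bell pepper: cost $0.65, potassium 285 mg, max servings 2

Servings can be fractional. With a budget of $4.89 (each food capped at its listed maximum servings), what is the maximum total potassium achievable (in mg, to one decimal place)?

Potassium per dollar: bell pepper 438.5, lentils 433.8, tempeh 371.3.
Take 2 servings of bell pepper: spends $1.30, +570.0 mg potassium (running total 570.0 mg).
Take 3 servings of lentils: spends $2.40, +1041.0 mg potassium (running total 1611.0 mg).
Take 1.035 servings of tempeh: spends $1.19, +441.9 mg potassium (running total 2052.9 mg).
Filling greedily by potassium-per-dollar is optimal for one linear limit, giving 2052.9 mg.

2052.9 mg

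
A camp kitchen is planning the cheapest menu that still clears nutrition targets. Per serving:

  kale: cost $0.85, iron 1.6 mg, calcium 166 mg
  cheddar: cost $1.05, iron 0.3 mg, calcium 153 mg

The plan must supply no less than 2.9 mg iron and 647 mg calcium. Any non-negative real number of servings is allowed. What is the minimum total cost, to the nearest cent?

$3.31

Check every corner: each single food scaled to meet both minima, and each pair solved so both constraints bind.
kale only: max(2.9/1.6, 647/166) = 3.898 servings → $3.31.
cheddar only: max(2.9/0.3, 647/153) = 9.667 servings → $10.15.
kale + cheddar with both tight: 1.28 servings and 2.84 servings → $4.07.
The minimum over all feasible corners is $3.31.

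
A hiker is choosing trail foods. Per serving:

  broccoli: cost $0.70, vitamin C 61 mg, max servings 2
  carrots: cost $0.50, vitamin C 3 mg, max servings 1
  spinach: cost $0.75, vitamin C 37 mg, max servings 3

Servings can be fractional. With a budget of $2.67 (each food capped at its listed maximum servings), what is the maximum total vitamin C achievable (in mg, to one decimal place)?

184.7 mg

Vitamin C per dollar: broccoli 87.14, spinach 49.33, carrots 6.
Take 2 servings of broccoli: spends $1.40, +122.0 mg vitamin C (running total 122.0 mg).
Take 1.693 servings of spinach: spends $1.27, +62.7 mg vitamin C (running total 184.7 mg).
Filling greedily by vitamin C-per-dollar is optimal for one linear limit, giving 184.7 mg.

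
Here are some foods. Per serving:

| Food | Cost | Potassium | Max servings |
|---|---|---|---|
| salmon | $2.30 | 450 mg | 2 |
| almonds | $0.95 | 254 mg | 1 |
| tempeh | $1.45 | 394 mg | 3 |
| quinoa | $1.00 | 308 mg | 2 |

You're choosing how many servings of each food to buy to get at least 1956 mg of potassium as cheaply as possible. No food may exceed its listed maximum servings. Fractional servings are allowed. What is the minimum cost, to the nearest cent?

Cost per mg of potassium: quinoa $0.0032, tempeh $0.0037, almonds $0.0037, salmon $0.0051.
Take 2 servings of quinoa: +616.0 mg potassium for $2.00 (total $2.00, still need 1340.0 mg).
Take 3 servings of tempeh: +1182.0 mg potassium for $4.35 (total $6.35, still need 158.0 mg).
Take 0.622 servings of almonds: +158.0 mg potassium for $0.59 (total $6.94, still need 0.0 mg).
Filling from the cheapest source first is optimal under one linear minimum: $6.94.

$6.94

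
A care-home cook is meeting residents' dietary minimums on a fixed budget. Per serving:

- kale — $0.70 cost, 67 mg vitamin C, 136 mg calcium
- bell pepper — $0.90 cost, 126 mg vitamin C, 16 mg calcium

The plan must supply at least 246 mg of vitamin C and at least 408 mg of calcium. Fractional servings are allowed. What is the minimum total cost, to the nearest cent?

This is a tiny linear program; its minimum lies at a vertex of the feasible set. List the vertices and price them.
kale only: max(246/67, 408/136) = 3.672 servings → $2.57.
bell pepper only: max(246/126, 408/16) = 25.5 servings → $22.95.
kale + bell pepper with both tight: 2.955 servings and 0.381 servings → $2.41.
Cheapest feasible corner: $2.41.

$2.41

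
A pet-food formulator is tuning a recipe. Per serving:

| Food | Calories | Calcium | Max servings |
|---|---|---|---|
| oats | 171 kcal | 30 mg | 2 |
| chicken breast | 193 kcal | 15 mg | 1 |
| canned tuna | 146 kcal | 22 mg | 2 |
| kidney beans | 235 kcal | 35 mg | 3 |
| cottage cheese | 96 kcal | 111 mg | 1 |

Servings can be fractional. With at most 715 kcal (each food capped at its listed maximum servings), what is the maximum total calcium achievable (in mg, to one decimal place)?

Calcium per kcal: cottage cheese 1.156, oats 0.1754, canned tuna 0.1507, kidney beans 0.1489, chicken breast 0.07772.
Take 1 serving of cottage cheese: uses 96 kcal, +111.0 mg calcium (running total 111.0 mg).
Take 2 servings of oats: uses 342 kcal, +60.0 mg calcium (running total 171.0 mg).
Take 1.897 servings of canned tuna: uses 277 kcal, +41.7 mg calcium (running total 212.7 mg).
Filling greedily by calcium-per-kcal is optimal for one linear limit, giving 212.7 mg.

212.7 mg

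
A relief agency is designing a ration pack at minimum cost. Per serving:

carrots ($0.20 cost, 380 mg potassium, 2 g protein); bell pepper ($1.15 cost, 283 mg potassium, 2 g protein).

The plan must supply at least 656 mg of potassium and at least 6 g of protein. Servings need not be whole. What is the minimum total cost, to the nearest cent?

$0.60

carrots only: max(656/380, 6/2) = 3 servings → $0.60.
bell pepper only: max(656/283, 6/2) = 3 servings → $3.45.
carrots + bell pepper: the both-tight solution has a negative serving — not a feasible corner.
So the least-cost plan costs $0.60.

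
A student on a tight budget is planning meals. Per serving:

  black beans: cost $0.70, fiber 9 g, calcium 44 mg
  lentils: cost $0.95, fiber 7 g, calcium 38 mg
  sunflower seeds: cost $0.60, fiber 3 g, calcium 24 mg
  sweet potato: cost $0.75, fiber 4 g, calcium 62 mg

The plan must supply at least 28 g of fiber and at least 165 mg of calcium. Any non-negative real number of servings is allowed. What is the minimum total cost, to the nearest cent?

$2.47

A basic optimal solution has at most two foods positive. Try each food alone and each pair with both targets met exactly.
black beans only: max(28/9, 165/44) = 3.75 servings → $2.62.
lentils only: max(28/7, 165/38) = 4.342 servings → $4.12.
sunflower seeds only: max(28/3, 165/24) = 9.333 servings → $5.60.
sweet potato only: max(28/4, 165/62) = 7 servings → $5.25.
black beans + lentils: the both-tight solution has a negative serving — not a feasible corner.
black beans + sunflower seeds with both tight: 2.107 servings and 3.012 servings → $3.28.
black beans + sweet potato with both tight: 2.817 servings and 0.6623 servings → $2.47.
lentils + sunflower seeds with both tight: 3.278 servings and 1.685 servings → $4.12.
lentils + sweet potato with both tight: 3.816 servings and 0.3227 servings → $3.87.
sunflower seeds + sweet potato with both targets exact would need a negative amount; discard.
So the least-cost plan costs $2.47.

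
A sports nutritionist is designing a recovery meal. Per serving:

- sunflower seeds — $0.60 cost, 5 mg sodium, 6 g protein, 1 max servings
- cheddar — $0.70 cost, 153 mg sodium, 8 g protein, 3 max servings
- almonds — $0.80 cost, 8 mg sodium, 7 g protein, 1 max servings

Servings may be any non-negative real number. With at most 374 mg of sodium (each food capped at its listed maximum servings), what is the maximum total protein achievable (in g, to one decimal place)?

Protein per mg sodium: sunflower seeds 1.2, almonds 0.875, cheddar 0.05229.
Take 1 serving of sunflower seeds: uses 5 mg sodium, +6.0 g protein (running total 6.0 g).
Take 1 serving of almonds: uses 8 mg sodium, +7.0 g protein (running total 13.0 g).
Take 2.359 servings of cheddar: uses 361 mg sodium, +18.9 g protein (running total 31.9 g).
Filling greedily by protein-per-mg sodium is optimal for one linear limit, giving 31.9 g.

31.9 g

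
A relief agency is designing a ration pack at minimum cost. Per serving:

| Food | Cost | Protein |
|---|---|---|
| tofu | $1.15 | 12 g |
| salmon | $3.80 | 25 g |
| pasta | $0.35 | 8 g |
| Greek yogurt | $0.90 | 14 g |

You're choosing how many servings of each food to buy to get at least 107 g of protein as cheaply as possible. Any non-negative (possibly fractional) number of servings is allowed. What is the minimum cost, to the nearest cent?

$4.68

Cost per g of protein: pasta $0.0437, Greek yogurt $0.0643, tofu $0.0958, salmon $0.1520.
With no serving limits, use only pasta: 107 g / 8 g = 13.38 servings × $0.35 = $4.68.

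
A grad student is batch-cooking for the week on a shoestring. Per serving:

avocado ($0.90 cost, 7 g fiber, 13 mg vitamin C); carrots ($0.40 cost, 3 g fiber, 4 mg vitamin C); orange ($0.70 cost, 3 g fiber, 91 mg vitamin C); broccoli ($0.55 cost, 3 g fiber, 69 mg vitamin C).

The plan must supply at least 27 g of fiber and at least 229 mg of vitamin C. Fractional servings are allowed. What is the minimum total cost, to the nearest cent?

Minimising a linear cost over {fiber ≥ 27, vitamin C ≥ 229, servings ≥ 0} — the optimum is at a vertex, using one or two foods.
avocado only: max(27/7, 229/13) = 17.62 servings → $15.85.
carrots only: max(27/3, 229/4) = 57.25 servings → $22.90.
orange only: max(27/3, 229/91) = 9 servings → $6.30.
broccoli only: max(27/3, 229/69) = 9 servings → $4.95.
avocado + carrots with both targets exact would need a negative amount; discard.
avocado + orange with both tight: 2.96 servings and 2.094 servings → $4.13.
avocado + broccoli with both tight: 2.649 servings and 2.82 servings → $3.93.
carrots + orange with both tight: 6.782 servings and 2.218 servings → $4.27.
carrots + broccoli with both tight: 6.031 servings and 2.969 servings → $4.05.
orange + broccoli with both targets exact would need a negative amount; discard.
So the least-cost plan costs $3.93.

$3.93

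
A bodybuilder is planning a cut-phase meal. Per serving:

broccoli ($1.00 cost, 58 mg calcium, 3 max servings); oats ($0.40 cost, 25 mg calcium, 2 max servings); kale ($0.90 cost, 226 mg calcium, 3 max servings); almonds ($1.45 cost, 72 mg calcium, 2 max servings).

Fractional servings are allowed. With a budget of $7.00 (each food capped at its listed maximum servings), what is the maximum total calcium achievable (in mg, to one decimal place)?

926.8 mg

Calcium per dollar: kale 251.1, oats 62.5, broccoli 58, almonds 49.66.
Take 3 servings of kale: spends $2.70, +678.0 mg calcium (running total 678.0 mg).
Take 2 servings of oats: spends $0.80, +50.0 mg calcium (running total 728.0 mg).
Take 3 servings of broccoli: spends $3.00, +174.0 mg calcium (running total 902.0 mg).
Take 0.3448 servings of almonds: spends $0.50, +24.8 mg calcium (running total 926.8 mg).
Greedy by best ratio exhausts the cost allowance optimally: 926.8 mg.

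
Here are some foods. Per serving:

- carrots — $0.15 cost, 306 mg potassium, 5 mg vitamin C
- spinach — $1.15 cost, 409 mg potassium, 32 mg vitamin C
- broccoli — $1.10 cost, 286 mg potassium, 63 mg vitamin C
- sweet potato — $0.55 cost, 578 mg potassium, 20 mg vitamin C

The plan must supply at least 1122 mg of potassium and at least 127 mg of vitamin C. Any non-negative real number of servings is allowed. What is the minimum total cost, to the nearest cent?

At the optimum either one food covers both requirements or two foods hit both targets exactly; no other combination can be cheaper.
carrots only: max(1122/306, 127/5) = 25.4 servings → $3.81.
spinach only: max(1122/409, 127/32) = 3.969 servings → $4.56.
broccoli only: max(1122/286, 127/63) = 3.923 servings → $4.32.
sweet potato only: max(1122/578, 127/20) = 6.35 servings → $3.49.
carrots + spinach: the both-tight solution has a negative serving — not a feasible corner.
carrots + broccoli with both tight: 1.925 servings and 1.863 servings → $2.34.
carrots + sweet potato with both targets exact would need a negative amount; discard.
spinach + broccoli with both tight: 2.068 servings and 0.9653 servings → $3.44.
spinach + sweet potato: intersection lies outside the first quadrant.
broccoli + sweet potato with both tight: 1.66 servings and 1.12 servings → $2.44.
Cheapest feasible corner: $2.34.

$2.34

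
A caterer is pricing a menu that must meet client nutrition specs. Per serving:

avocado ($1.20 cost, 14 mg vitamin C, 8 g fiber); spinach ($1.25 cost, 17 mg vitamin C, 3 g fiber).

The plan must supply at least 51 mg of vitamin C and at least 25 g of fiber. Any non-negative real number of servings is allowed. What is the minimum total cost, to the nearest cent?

Compare the cost at each extreme point of the feasible region.
avocado only: max(51/14, 25/8) = 3.643 servings → $4.37.
spinach only: max(51/17, 25/3) = 8.333 servings → $10.42.
avocado + spinach with both tight: 2.894 servings and 0.617 servings → $4.24.
Cheapest feasible corner: $4.24.

$4.24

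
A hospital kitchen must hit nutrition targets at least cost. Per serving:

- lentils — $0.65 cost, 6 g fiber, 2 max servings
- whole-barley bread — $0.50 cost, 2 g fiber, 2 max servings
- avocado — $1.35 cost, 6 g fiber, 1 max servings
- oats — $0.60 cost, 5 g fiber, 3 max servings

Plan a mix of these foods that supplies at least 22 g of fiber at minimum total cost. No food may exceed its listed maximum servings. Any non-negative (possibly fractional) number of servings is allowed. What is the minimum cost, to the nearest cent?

$2.50

Cost per g of fiber: lentils $0.1083, oats $0.1200, avocado $0.2250, whole-barley bread $0.2500.
Take 2 servings of lentils: +12.0 g fiber for $1.30 (total $1.30, still need 10.0 g).
Take 2 servings of oats: +10.0 g fiber for $1.20 (total $2.50, still need 0.0 g).
Filling from the cheapest source first is optimal under one linear minimum: $2.50.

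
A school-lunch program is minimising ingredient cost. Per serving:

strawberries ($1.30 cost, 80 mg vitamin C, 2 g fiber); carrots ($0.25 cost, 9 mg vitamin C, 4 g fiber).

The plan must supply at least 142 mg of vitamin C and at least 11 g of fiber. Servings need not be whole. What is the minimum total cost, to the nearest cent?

For a min-cost LP with two ≥-constraints, a basic feasible solution has at most two positive variables.
strawberries only: max(142/80, 11/2) = 5.5 servings → $7.15.
carrots only: max(142/9, 11/4) = 15.78 servings → $3.94.
strawberries + carrots with both tight: 1.553 servings and 1.974 servings → $2.51.
Cheapest feasible corner: $2.51.

$2.51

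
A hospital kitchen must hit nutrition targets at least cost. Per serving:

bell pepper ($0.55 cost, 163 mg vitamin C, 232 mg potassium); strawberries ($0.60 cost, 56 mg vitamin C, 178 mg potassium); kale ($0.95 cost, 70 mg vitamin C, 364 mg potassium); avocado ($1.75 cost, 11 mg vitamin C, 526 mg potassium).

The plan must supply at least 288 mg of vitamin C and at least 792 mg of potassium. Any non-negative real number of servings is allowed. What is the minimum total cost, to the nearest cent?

$1.88

With two linear requirements the optimum uses one or two foods; enumerate the corners.
bell pepper only: max(288/163, 792/232) = 3.414 servings → $1.88.
strawberries only: max(288/56, 792/178) = 5.143 servings → $3.09.
kale only: max(288/70, 792/364) = 4.114 servings → $3.91.
avocado only: max(288/11, 792/526) = 26.18 servings → $45.82.
bell pepper + strawberries with both tight: 0.4314 servings and 3.887 servings → $2.57.
bell pepper + kale with both tight: 1.146 servings and 1.445 servings → $2.00.
bell pepper + avocado with both tight: 1.716 servings and 0.7487 servings → $2.25.
strawberries + kale: intersection lies outside the first quadrant.
strawberries + avocado: intersection lies outside the first quadrant.
kale + avocado: the both-tight solution has a negative serving — not a feasible corner.
So the least-cost plan costs $1.88.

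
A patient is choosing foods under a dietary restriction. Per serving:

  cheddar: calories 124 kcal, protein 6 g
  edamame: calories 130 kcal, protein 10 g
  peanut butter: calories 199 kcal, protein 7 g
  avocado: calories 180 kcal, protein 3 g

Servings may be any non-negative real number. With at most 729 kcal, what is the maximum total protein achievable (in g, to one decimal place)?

56.1 g

Protein per kcal: edamame 0.07692, cheddar 0.04839, peanut butter 0.03518, avocado 0.01667.
With no serving limits, spend the whole calories allowance on edamame: 729 kcal / 130 kcal × 10 g = 56.1 g.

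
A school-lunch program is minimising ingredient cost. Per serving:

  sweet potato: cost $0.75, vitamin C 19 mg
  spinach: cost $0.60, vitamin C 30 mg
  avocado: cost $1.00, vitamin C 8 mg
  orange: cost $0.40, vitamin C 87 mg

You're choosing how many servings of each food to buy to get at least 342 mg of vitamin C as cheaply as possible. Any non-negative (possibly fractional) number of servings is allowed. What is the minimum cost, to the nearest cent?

$1.57

Cost per mg of vitamin C: orange $0.0046, spinach $0.0200, sweet potato $0.0395, avocado $0.1250.
With no serving limits, use only orange: 342 mg / 87 mg = 3.931 servings × $0.40 = $1.57.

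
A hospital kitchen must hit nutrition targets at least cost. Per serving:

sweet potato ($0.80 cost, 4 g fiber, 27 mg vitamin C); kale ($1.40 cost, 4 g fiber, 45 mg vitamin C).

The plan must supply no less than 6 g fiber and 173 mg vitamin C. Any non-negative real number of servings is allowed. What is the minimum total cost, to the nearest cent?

$5.13

A basic optimal solution has at most two foods positive. Try each food alone and each pair with both targets met exactly.
sweet potato only: max(6/4, 173/27) = 6.407 servings → $5.13.
kale only: max(6/4, 173/45) = 3.844 servings → $5.38.
sweet potato + kale with both targets exact would need a negative amount; discard.
Cheapest feasible corner: $5.13.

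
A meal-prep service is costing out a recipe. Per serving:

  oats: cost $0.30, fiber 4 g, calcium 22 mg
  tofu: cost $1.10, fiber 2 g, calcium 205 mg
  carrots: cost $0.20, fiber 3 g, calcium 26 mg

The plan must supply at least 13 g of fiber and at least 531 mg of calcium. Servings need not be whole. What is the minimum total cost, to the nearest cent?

At the optimum either one food covers both requirements or two foods hit both targets exactly; no other combination can be cheaper.
oats only: max(13/4, 531/22) = 24.14 servings → $7.24.
tofu only: max(13/2, 531/205) = 6.5 servings → $7.15.
carrots only: max(13/3, 531/26) = 20.42 servings → $4.08.
oats + tofu with both tight: 2.066 servings and 2.369 servings → $3.23.
oats + carrots: the both-tight solution has a negative serving — not a feasible corner.
tofu + carrots with both tight: 2.229 servings and 2.847 servings → $3.02.
So the least-cost plan costs $3.02.

$3.02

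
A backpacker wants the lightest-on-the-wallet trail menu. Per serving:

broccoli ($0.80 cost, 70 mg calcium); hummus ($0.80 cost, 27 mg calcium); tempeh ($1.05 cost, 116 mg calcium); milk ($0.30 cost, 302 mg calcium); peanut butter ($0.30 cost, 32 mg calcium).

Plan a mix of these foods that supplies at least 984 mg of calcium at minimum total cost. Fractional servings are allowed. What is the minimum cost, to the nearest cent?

Cost per mg of calcium: milk $0.0010, tempeh $0.0091, peanut butter $0.0094, broccoli $0.0114, hummus $0.0296.
With no serving limits, use only milk: 984 mg / 302 mg = 3.258 servings × $0.30 = $0.98.

$0.98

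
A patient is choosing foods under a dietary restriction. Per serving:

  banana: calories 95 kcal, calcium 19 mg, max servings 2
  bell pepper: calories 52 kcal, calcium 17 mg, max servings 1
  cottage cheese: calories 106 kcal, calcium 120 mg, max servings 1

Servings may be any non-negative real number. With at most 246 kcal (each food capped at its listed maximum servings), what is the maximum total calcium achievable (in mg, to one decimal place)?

154.6 mg

Calcium per kcal: cottage cheese 1.132, bell pepper 0.3269, banana 0.2.
Take 1 serving of cottage cheese: uses 106 kcal, +120.0 mg calcium (running total 120.0 mg).
Take 1 serving of bell pepper: uses 52 kcal, +17.0 mg calcium (running total 137.0 mg).
Take 0.9263 servings of banana: uses 88 kcal, +17.6 mg calcium (running total 154.6 mg).
Filling greedily by calcium-per-kcal is optimal for one linear limit, giving 154.6 mg.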